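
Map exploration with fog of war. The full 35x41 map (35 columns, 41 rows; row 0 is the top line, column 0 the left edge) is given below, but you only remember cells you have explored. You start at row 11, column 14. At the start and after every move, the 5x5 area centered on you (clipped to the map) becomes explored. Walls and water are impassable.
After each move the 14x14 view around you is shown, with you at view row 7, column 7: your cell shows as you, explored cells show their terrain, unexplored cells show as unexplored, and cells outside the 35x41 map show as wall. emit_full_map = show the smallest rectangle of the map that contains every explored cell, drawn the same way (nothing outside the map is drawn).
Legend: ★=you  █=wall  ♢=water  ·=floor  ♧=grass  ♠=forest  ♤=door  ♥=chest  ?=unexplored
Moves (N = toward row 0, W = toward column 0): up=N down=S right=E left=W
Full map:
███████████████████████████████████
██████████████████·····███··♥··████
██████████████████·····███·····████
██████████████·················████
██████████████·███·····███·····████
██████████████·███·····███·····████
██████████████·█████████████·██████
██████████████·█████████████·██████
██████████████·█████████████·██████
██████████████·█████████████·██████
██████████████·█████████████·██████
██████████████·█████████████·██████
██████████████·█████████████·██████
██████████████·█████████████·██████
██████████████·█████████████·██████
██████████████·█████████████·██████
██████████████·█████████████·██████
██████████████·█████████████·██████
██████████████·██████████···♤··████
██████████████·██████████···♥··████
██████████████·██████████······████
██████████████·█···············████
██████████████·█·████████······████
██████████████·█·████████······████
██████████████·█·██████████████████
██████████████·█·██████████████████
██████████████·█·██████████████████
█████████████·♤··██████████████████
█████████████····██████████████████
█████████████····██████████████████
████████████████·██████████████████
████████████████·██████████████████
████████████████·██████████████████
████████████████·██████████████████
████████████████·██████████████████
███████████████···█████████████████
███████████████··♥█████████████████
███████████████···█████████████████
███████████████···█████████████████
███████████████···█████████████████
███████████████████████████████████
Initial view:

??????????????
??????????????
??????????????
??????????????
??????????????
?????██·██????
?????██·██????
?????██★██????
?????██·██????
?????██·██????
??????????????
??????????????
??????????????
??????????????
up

??????????????
??????????????
??????????????
??????????????
??????????????
?????██·██????
?????██·██????
?????██★██????
?????██·██????
?????██·██????
?????██·██????
??????????????
??????????????
??????????????

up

??????????????
??????????????
??????????????
??????????????
??????????????
?????██·██????
?????██·██????
?????██★██????
?????██·██????
?????██·██????
?????██·██????
?????██·██????
??????????????
??????????????

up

??????????????
??????????????
??????????????
??????????????
??????????????
?????██·██????
?????██·██????
?????██★██????
?????██·██????
?????██·██????
?????██·██????
?????██·██????
?????██·██????
??????????????

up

??????????????
??????????????
??????????????
??????????????
??????????????
?????██·██????
?????██·██????
?????██★██????
?????██·██????
?????██·██????
?????██·██????
?????██·██????
?????██·██????
?????██·██????

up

██████████████
??????????????
??????????????
??????????????
??????????????
?????██·██????
?????██·██????
?????██★██????
?????██·██????
?????██·██????
?????██·██????
?????██·██????
?????██·██????
?????██·██????

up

██████████████
██████████████
??????????????
??????????????
??????????????
?????██···????
?????██·██????
?????██★██????
?????██·██????
?????██·██????
?????██·██????
?????██·██????
?????██·██????
?????██·██????

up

██████████████
██████████████
██████████████
??????????????
??????????????
?????█████????
?????██···????
?????██★██????
?????██·██????
?????██·██????
?????██·██????
?????██·██????
?????██·██????
?????██·██????

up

██████████████
██████████████
██████████████
██████████████
??????????????
?????█████????
?????█████????
?????██★··????
?????██·██????
?????██·██????
?????██·██????
?????██·██????
?????██·██????
?????██·██????

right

██████████████
██████████████
██████████████
██████████████
??????????????
????██████????
????██████????
????██·★··????
????██·███????
????██·███????
????██·██?????
????██·██?????
????██·██?????
????██·██?????

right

██████████████
██████████████
██████████████
██████████████
??????????????
???██████·????
???██████·????
???██··★··????
???██·███·????
???██·███·????
???██·██??????
???██·██??????
???██·██??????
???██·██??????

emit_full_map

██████·
██████·
██··★··
██·███·
██·███·
██·██??
██·██??
██·██??
██·██??
██·██??
██·██??
██·██??
██·██??

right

██████████████
██████████████
██████████████
██████████████
??????????????
??██████··????
??██████··????
??██···★··????
??██·███··????
??██·███··????
??██·██???????
??██·██???????
??██·██???????
??██·██???????

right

██████████████
██████████████
██████████████
██████████████
??????????????
?██████···????
?██████···????
?██····★··????
?██·███···????
?██·███···????
?██·██????????
?██·██????????
?██·██????????
?██·██????????

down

██████████████
██████████████
██████████████
??????????????
?██████···????
?██████···????
?██·······????
?██·███★··????
?██·███···????
?██·██████????
?██·██????????
?██·██????????
?██·██????????
?██·██????????

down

██████████████
██████████████
??????????????
?██████···????
?██████···????
?██·······????
?██·███···????
?██·███★··????
?██·██████????
?██·██████????
?██·██????????
?██·██????????
?██·██????????
?██·██????????

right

██████████████
██████████████
??????????????
██████···?????
██████···?????
██········????
██·███····????
██·███·★··????
██·███████????
██·███████????
██·██?????????
██·██?????????
██·██?????????
██·██?????????

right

██████████████
██████████████
??????????????
█████···??????
█████···??????
█·········????
█·███·····????
█·███··★··????
█·████████????
█·████████????
█·██??????????
█·██??????????
█·██??????????
█·██??????????

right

██████████████
██████████████
??????????????
████···???????
████···???????
··········????
·███·····█????
·███···★·█????
·█████████????
·█████████????
·██???????????
·██???????????
·██???????????
·██???????????

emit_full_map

██████···???
██████···???
██··········
██·███·····█
██·███···★·█
██·█████████
██·█████████
██·██???????
██·██???????
██·██???????
██·██???????
██·██???????
██·██???????


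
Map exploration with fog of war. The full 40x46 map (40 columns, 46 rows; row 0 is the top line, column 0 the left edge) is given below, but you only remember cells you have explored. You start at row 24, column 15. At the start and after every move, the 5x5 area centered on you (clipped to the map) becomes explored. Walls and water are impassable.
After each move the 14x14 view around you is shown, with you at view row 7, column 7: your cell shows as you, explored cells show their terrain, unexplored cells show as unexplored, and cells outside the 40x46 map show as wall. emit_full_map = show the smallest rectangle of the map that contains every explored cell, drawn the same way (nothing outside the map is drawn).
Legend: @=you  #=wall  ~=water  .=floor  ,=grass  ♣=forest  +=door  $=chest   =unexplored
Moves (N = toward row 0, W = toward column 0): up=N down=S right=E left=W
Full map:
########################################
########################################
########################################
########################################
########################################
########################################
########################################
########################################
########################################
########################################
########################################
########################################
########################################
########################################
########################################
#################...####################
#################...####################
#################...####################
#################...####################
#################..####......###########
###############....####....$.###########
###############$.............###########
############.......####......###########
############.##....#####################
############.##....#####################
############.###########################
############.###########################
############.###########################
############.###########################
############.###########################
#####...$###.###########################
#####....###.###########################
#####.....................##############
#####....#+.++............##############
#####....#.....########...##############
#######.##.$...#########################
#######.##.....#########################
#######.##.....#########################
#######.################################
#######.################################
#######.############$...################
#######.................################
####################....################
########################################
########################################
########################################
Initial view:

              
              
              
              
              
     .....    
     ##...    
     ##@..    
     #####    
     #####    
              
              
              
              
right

              
              
              
              
              
    ......    
    ##....    
    ##.@..    
    ######    
    ######    
              
              
              
              

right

              
              
              
              
              
   ......#    
   ##....#    
   ##..@.#    
   #######    
   #######    
              
              
              
              

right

              
              
              
              
              
  ......##    
  ##....##    
  ##...@##    
  ########    
  ########    
              
              
              
              

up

              
              
              
              
              
     .....    
  ......##    
  ##...@##    
  ##....##    
  ########    
  ########    
              
              
              

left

              
              
              
              
              
     $.....   
   ......##   
   ##..@.##   
   ##....##   
   ########   
   ########   
              
              
              

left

              
              
              
              
              
     #$.....  
    ......##  
    ##.@..##  
    ##....##  
    ########  
    ########  
              
              
              

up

              
              
              
              
              
     #....    
     #$.....  
    ...@..##  
    ##....##  
    ##....##  
    ########  
    ########  
              
              

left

              
              
              
              
              
     ##....   
     ##$..... 
     ..@...## 
     ##....## 
     ##....## 
     ######## 
     ######## 
              
              

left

              
              
              
              
              
     ###....  
     ###$.....
     ..@....##
     .##....##
     .##....##
      ########
      ########
              
              

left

              
              
              
              
              
     ####.... 
     ####$....
     #.@.....#
     #.##....#
     #.##....#
       #######
       #######
              
              

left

              
              
              
              
              
     #####....
     #####$...
     ##@......
     ##.##....
     ##.##....
        ######
        ######
              
              

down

              
              
              
              
     #####....
     #####$...
     ##.......
     ##@##....
     ##.##....
     ##.######
        ######
              
              
              

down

              
              
              
     #####....
     #####$...
     ##.......
     ##.##....
     ##@##....
     ##.######
     ##.######
              
              
              
              

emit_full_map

#####....  
#####$.....
##.......##
##.##....##
##@##....##
##.########
##.########

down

              
              
     #####....
     #####$...
     ##.......
     ##.##....
     ##.##....
     ##@######
     ##.######
     ##.##    
              
              
              
              

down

              
     #####....
     #####$...
     ##.......
     ##.##....
     ##.##....
     ##.######
     ##@######
     ##.##    
     ##.##    
              
              
              
              

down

     #####....
     #####$...
     ##.......
     ##.##....
     ##.##....
     ##.######
     ##.######
     ##@##    
     ##.##    
     ##.##    
              
              
              
              

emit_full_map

#####....  
#####$.....
##.......##
##.##....##
##.##....##
##.########
##.########
##@##      
##.##      
##.##      


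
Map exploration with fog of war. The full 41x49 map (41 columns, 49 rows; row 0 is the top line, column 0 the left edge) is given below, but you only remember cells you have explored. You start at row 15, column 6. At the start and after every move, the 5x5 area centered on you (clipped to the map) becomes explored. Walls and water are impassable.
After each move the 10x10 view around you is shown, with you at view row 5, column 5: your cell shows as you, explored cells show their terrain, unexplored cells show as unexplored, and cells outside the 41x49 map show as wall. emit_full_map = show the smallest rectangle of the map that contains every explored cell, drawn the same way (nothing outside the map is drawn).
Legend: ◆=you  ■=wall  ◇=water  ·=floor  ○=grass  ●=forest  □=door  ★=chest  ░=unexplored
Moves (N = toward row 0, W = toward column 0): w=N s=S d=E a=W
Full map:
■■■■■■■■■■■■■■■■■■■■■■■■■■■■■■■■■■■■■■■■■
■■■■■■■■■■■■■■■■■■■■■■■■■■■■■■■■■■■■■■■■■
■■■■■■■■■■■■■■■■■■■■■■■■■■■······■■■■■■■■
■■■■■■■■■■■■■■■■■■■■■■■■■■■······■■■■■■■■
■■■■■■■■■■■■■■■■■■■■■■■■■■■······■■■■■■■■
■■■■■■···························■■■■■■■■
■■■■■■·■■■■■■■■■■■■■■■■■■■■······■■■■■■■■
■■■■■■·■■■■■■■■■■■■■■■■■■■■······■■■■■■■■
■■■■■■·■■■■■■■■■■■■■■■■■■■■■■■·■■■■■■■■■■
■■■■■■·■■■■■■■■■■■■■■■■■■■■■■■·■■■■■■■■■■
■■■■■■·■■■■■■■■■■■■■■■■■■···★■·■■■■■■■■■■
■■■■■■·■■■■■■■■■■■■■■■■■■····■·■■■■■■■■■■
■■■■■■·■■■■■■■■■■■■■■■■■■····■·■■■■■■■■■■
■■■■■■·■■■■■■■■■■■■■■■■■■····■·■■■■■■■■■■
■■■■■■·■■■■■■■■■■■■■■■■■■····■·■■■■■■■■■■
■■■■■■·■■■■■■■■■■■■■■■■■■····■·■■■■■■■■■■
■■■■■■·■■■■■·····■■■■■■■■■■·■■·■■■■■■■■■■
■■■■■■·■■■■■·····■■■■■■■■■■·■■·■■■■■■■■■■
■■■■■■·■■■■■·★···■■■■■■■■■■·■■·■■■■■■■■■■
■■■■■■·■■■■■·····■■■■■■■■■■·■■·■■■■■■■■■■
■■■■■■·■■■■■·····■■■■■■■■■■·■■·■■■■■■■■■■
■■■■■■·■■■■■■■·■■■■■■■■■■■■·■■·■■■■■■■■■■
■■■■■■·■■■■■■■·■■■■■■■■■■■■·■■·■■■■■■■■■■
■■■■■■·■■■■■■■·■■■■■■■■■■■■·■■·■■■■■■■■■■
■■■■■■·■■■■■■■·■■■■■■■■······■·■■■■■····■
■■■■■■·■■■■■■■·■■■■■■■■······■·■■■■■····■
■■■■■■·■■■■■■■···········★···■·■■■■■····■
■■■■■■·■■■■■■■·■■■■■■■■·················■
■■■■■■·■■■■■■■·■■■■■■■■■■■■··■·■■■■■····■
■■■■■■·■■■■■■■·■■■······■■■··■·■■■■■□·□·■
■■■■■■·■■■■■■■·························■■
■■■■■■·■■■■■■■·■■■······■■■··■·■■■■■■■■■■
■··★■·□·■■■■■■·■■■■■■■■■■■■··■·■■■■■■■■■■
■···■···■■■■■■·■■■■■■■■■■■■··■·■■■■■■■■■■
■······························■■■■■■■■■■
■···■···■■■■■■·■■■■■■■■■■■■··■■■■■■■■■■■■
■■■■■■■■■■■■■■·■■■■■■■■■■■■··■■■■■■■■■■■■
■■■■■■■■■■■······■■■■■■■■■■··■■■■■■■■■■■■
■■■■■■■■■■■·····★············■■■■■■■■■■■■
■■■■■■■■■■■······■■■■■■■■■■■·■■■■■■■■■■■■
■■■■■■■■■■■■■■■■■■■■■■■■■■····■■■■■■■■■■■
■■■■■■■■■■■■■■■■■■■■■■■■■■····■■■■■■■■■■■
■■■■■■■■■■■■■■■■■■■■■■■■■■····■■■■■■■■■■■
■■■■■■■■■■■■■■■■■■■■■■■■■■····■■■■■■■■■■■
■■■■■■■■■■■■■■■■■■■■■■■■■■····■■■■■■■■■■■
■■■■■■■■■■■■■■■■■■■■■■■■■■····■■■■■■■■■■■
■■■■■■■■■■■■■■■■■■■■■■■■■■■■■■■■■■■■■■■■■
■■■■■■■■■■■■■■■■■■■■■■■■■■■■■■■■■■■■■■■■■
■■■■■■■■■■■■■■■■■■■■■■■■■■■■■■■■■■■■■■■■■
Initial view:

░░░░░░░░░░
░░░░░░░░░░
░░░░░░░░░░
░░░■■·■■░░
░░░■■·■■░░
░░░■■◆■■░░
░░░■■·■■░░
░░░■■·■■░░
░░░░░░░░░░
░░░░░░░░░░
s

░░░░░░░░░░
░░░░░░░░░░
░░░■■·■■░░
░░░■■·■■░░
░░░■■·■■░░
░░░■■◆■■░░
░░░■■·■■░░
░░░■■·■■░░
░░░░░░░░░░
░░░░░░░░░░

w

░░░░░░░░░░
░░░░░░░░░░
░░░░░░░░░░
░░░■■·■■░░
░░░■■·■■░░
░░░■■◆■■░░
░░░■■·■■░░
░░░■■·■■░░
░░░■■·■■░░
░░░░░░░░░░

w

░░░░░░░░░░
░░░░░░░░░░
░░░░░░░░░░
░░░■■·■■░░
░░░■■·■■░░
░░░■■◆■■░░
░░░■■·■■░░
░░░■■·■■░░
░░░■■·■■░░
░░░■■·■■░░

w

░░░░░░░░░░
░░░░░░░░░░
░░░░░░░░░░
░░░■■·■■░░
░░░■■·■■░░
░░░■■◆■■░░
░░░■■·■■░░
░░░■■·■■░░
░░░■■·■■░░
░░░■■·■■░░


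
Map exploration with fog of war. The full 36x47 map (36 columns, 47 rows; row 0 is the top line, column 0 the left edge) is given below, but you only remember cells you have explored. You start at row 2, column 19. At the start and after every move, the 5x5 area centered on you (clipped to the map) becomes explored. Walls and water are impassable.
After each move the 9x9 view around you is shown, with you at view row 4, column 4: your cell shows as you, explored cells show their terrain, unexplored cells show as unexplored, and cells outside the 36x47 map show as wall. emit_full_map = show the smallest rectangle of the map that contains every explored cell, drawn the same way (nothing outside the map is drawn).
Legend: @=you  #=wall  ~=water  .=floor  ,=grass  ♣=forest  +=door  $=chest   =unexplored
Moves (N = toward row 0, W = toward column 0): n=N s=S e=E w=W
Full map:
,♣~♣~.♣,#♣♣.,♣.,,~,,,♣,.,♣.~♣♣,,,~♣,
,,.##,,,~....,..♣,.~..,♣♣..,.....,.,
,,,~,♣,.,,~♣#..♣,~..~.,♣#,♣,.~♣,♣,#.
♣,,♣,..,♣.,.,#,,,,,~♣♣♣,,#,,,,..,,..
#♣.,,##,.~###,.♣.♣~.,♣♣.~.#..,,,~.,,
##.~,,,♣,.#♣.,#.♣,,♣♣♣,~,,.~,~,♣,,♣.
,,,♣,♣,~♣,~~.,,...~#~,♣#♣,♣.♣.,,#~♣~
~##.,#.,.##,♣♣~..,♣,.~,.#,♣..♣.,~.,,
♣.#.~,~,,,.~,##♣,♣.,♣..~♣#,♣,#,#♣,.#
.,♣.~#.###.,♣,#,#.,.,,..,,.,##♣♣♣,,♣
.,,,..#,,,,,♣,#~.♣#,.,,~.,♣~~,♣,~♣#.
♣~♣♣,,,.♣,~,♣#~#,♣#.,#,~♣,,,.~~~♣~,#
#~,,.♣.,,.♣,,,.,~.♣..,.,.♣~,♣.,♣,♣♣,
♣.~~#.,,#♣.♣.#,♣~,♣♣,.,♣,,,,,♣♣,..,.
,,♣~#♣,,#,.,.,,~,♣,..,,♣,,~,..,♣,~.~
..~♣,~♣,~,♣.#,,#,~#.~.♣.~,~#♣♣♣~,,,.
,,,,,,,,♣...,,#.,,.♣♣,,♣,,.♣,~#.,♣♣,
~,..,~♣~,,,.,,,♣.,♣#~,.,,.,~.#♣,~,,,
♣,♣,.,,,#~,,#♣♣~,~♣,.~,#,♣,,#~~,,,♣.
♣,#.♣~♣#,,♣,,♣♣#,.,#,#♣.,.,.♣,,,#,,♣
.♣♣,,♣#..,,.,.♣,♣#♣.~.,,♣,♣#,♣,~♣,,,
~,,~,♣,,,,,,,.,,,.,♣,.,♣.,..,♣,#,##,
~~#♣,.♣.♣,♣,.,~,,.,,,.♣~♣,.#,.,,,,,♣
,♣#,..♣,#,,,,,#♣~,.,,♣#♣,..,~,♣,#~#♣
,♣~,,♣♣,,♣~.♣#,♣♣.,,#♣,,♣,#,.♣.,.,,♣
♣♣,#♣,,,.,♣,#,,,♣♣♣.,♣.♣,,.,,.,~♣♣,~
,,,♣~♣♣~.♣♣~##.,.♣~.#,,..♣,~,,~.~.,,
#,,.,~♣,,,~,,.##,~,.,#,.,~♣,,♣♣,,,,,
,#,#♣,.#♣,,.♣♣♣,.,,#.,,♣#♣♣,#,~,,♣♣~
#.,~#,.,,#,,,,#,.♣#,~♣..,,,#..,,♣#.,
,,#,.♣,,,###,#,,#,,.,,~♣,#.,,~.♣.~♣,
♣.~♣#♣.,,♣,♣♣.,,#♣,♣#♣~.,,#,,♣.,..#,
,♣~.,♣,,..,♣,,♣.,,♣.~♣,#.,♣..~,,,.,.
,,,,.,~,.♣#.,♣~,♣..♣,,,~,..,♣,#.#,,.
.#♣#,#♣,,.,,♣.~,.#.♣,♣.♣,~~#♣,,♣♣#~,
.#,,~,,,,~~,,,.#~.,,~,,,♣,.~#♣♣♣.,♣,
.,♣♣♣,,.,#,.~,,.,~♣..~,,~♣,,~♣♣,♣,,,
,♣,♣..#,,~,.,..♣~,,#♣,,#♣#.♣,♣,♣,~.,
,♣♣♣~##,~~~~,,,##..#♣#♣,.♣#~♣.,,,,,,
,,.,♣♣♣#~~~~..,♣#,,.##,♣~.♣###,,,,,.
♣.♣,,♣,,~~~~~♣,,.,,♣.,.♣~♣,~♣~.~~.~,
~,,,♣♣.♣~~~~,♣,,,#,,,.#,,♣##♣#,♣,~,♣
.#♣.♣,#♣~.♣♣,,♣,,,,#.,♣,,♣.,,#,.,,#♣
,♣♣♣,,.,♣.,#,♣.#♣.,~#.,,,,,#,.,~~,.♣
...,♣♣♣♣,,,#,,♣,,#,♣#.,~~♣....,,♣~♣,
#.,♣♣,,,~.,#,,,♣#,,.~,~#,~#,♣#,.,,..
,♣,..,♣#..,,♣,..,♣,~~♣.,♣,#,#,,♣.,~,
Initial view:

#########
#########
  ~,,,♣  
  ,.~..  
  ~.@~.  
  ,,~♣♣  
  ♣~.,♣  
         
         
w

#########
#########
  ,~,,,♣ 
  ♣,.~.. 
  ,~@.~. 
  ,,,~♣♣ 
  .♣~.,♣ 
         
         

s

#########
  ,~,,,♣ 
  ♣,.~.. 
  ,~..~. 
  ,,@~♣♣ 
  .♣~.,♣ 
  ♣,,♣♣  
         
         

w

#########
   ,~,,,♣
  .♣,.~..
  ♣,~..~.
  ,,@,~♣♣
  ♣.♣~.,♣
  .♣,,♣♣ 
         
         

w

#########
    ,~,,,
  ..♣,.~.
  .♣,~..~
  ,,@,,~♣
  .♣.♣~.,
  #.♣,,♣♣
         
         

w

#########
     ,~,,
  ,..♣,.~
  ..♣,~..
  #,@,,,~
  ,.♣.♣~.
  ,#.♣,,♣
         
         

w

#########
      ,~,
  .,..♣,.
  #..♣,~.
  ,#@,,,,
  #,.♣.♣~
  .,#.♣,,
         
         

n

#########
#########
  ,♣.,,~,
  .,..♣,.
  #.@♣,~.
  ,#,,,,,
  #,.♣.♣~
  .,#.♣,,
         

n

#########
#########
#########
  ,♣.,,~,
  .,@.♣,.
  #..♣,~.
  ,#,,,,,
  #,.♣.♣~
  .,#.♣,,

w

#########
#########
#########
  .,♣.,,~
  ..@..♣,
  ♣#..♣,~
  .,#,,,,
   #,.♣.♣
   .,#.♣,

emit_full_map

.,♣.,,~,,,♣
..@..♣,.~..
♣#..♣,~..~.
.,#,,,,,~♣♣
 #,.♣.♣~.,♣
 .,#.♣,,♣♣ 

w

#########
#########
#########
  ♣.,♣.,,
  ..@,..♣
  ~♣#..♣,
  ,.,#,,,
    #,.♣.
    .,#.♣

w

#########
#########
#########
  ♣♣.,♣.,
  ..@.,..
  ,~♣#..♣
  .,.,#,,
     #,.♣
     .,#.

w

#########
#########
#########
  #♣♣.,♣.
  ~.@..,.
  ,,~♣#..
  ♣.,.,#,
      #,.
      .,#

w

#########
#########
#########
  ,#♣♣.,♣
  ,~@...,
  .,,~♣#.
  ,♣.,.,#
       #,
       .,

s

#########
#########
  ,#♣♣.,♣
  ,~....,
  .,@~♣#.
  ,♣.,.,#
  ,.~###,
       .,
         

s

#########
  ,#♣♣.,♣
  ,~....,
  .,,~♣#.
  ,♣@,.,#
  ,.~###,
  ♣,.#♣.,
         
         

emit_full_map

,#♣♣.,♣.,,~,,,♣
,~....,..♣,.~..
.,,~♣#..♣,~..~.
,♣@,.,#,,,,,~♣♣
,.~###,.♣.♣~.,♣
♣,.#♣.,#.♣,,♣♣ 

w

#########
   ,#♣♣.,
  ,,~....
  ,.,,~♣#
  .,@.,.,
  #,.~###
  ,♣,.#♣.
         
         

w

#########
    ,#♣♣.
  ,,,~...
  ♣,.,,~♣
  ..@♣.,.
  ##,.~##
  ,,♣,.#♣
         
         

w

#########
     ,#♣♣
  #,,,~..
  ,♣,.,,~
  ,.@,♣.,
  ,##,.~#
  ,,,♣,.#
         
         

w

#########
      ,#♣
  ##,,,~.
  ~,♣,.,,
  ♣,@.,♣.
  ,,##,.~
  ~,,,♣,.
         
         

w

#########
       ,#
  .##,,,~
  ,~,♣,.,
  ,♣@..,♣
  .,,##,.
  .~,,,♣,
         
         

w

#########
#       ,
# ,.##,,,
# ,,~,♣,.
# ,,@,..,
# ♣.,,##,
# #.~,,,♣
#        
#        

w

#########
##       
##,,.##,,
##,,,~,♣,
##♣,@♣,..
###♣.,,##
####.~,,,
##       
##       

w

#########
###      
###,,.##,
###,,,~,♣
###♣@,♣,.
####♣.,,#
#####.~,,
###      
###      

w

#########
####     
####,,.##
####,,,~,
####@,,♣,
#####♣.,,
######.~,
####     
####     

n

#########
#########
####,♣~  
####,,.##
####@,,~,
####♣,,♣,
#####♣.,,
######.~,
####     

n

#########
#########
#########
####,♣~  
####@,.##
####,,,~,
####♣,,♣,
#####♣.,,
######.~,

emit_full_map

,♣~    ,#♣♣.,♣.,,~,,,♣
@,.##,,,~....,..♣,.~..
,,,~,♣,.,,~♣#..♣,~..~.
♣,,♣,..,♣.,.,#,,,,,~♣♣
#♣.,,##,.~###,.♣.♣~.,♣
##.~,,,♣,.#♣.,#.♣,,♣♣ 

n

#########
#########
#########
#########
####@♣~  
####,,.##
####,,,~,
####♣,,♣,
#####♣.,,

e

#########
#########
#########
#########
###,@~♣  
###,,.##,
###,,,~,♣
###♣,,♣,.
####♣.,,#

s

#########
#########
#########
###,♣~♣  
###,@.##,
###,,,~,♣
###♣,,♣,.
####♣.,,#
#####.~,,

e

#########
#########
#########
##,♣~♣~  
##,,@##,,
##,,,~,♣,
##♣,,♣,..
###♣.,,##
####.~,,,

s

#########
#########
##,♣~♣~  
##,,.##,,
##,,@~,♣,
##♣,,♣,..
###♣.,,##
####.~,,,
##       

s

#########
##,♣~♣~  
##,,.##,,
##,,,~,♣,
##♣,@♣,..
###♣.,,##
####.~,,,
##       
##       

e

#########
#,♣~♣~  ,
#,,.##,,,
#,,,~,♣,.
#♣,,@,..,
##♣.,,##,
###.~,,,♣
#        
#        

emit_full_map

,♣~♣~  ,#♣♣.,♣.,,~,,,♣
,,.##,,,~....,..♣,.~..
,,,~,♣,.,,~♣#..♣,~..~.
♣,,@,..,♣.,.,#,,,,,~♣♣
#♣.,,##,.~###,.♣.♣~.,♣
##.~,,,♣,.#♣.,#.♣,,♣♣ 


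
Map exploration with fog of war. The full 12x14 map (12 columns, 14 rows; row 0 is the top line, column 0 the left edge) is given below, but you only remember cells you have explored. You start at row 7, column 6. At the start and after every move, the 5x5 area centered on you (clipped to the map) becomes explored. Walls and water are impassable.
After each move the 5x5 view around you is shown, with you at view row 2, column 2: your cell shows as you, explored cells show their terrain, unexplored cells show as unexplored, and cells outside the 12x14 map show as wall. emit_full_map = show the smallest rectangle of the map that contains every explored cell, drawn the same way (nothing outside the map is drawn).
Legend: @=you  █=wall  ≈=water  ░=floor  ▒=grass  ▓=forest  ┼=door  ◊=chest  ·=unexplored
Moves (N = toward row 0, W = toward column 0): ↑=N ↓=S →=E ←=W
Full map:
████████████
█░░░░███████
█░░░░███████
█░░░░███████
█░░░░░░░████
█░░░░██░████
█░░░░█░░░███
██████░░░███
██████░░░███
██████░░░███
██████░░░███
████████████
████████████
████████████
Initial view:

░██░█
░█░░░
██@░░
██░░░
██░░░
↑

░░░░█
░██░█
░█@░░
██░░░
██░░░

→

░░░██
██░██
█░@░█
█░░░█
█░░░█

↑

█████
░░░██
██@██
█░░░█
█░░░█

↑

█████
█████
░░@██
██░██
█░░░█

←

░████
░████
░░@░█
░██░█
░█░░░

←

░░███
░░███
░░@░░
░░██░
░░█░░

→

░████
░████
░░@░█
░██░█
░█░░░

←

░░███
░░███
░░@░░
░░██░
░░█░░

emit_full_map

░░█████
░░█████
░░@░░██
░░██░██
░░█░░░█
·██░░░█
·██░░░█
·██░░░·


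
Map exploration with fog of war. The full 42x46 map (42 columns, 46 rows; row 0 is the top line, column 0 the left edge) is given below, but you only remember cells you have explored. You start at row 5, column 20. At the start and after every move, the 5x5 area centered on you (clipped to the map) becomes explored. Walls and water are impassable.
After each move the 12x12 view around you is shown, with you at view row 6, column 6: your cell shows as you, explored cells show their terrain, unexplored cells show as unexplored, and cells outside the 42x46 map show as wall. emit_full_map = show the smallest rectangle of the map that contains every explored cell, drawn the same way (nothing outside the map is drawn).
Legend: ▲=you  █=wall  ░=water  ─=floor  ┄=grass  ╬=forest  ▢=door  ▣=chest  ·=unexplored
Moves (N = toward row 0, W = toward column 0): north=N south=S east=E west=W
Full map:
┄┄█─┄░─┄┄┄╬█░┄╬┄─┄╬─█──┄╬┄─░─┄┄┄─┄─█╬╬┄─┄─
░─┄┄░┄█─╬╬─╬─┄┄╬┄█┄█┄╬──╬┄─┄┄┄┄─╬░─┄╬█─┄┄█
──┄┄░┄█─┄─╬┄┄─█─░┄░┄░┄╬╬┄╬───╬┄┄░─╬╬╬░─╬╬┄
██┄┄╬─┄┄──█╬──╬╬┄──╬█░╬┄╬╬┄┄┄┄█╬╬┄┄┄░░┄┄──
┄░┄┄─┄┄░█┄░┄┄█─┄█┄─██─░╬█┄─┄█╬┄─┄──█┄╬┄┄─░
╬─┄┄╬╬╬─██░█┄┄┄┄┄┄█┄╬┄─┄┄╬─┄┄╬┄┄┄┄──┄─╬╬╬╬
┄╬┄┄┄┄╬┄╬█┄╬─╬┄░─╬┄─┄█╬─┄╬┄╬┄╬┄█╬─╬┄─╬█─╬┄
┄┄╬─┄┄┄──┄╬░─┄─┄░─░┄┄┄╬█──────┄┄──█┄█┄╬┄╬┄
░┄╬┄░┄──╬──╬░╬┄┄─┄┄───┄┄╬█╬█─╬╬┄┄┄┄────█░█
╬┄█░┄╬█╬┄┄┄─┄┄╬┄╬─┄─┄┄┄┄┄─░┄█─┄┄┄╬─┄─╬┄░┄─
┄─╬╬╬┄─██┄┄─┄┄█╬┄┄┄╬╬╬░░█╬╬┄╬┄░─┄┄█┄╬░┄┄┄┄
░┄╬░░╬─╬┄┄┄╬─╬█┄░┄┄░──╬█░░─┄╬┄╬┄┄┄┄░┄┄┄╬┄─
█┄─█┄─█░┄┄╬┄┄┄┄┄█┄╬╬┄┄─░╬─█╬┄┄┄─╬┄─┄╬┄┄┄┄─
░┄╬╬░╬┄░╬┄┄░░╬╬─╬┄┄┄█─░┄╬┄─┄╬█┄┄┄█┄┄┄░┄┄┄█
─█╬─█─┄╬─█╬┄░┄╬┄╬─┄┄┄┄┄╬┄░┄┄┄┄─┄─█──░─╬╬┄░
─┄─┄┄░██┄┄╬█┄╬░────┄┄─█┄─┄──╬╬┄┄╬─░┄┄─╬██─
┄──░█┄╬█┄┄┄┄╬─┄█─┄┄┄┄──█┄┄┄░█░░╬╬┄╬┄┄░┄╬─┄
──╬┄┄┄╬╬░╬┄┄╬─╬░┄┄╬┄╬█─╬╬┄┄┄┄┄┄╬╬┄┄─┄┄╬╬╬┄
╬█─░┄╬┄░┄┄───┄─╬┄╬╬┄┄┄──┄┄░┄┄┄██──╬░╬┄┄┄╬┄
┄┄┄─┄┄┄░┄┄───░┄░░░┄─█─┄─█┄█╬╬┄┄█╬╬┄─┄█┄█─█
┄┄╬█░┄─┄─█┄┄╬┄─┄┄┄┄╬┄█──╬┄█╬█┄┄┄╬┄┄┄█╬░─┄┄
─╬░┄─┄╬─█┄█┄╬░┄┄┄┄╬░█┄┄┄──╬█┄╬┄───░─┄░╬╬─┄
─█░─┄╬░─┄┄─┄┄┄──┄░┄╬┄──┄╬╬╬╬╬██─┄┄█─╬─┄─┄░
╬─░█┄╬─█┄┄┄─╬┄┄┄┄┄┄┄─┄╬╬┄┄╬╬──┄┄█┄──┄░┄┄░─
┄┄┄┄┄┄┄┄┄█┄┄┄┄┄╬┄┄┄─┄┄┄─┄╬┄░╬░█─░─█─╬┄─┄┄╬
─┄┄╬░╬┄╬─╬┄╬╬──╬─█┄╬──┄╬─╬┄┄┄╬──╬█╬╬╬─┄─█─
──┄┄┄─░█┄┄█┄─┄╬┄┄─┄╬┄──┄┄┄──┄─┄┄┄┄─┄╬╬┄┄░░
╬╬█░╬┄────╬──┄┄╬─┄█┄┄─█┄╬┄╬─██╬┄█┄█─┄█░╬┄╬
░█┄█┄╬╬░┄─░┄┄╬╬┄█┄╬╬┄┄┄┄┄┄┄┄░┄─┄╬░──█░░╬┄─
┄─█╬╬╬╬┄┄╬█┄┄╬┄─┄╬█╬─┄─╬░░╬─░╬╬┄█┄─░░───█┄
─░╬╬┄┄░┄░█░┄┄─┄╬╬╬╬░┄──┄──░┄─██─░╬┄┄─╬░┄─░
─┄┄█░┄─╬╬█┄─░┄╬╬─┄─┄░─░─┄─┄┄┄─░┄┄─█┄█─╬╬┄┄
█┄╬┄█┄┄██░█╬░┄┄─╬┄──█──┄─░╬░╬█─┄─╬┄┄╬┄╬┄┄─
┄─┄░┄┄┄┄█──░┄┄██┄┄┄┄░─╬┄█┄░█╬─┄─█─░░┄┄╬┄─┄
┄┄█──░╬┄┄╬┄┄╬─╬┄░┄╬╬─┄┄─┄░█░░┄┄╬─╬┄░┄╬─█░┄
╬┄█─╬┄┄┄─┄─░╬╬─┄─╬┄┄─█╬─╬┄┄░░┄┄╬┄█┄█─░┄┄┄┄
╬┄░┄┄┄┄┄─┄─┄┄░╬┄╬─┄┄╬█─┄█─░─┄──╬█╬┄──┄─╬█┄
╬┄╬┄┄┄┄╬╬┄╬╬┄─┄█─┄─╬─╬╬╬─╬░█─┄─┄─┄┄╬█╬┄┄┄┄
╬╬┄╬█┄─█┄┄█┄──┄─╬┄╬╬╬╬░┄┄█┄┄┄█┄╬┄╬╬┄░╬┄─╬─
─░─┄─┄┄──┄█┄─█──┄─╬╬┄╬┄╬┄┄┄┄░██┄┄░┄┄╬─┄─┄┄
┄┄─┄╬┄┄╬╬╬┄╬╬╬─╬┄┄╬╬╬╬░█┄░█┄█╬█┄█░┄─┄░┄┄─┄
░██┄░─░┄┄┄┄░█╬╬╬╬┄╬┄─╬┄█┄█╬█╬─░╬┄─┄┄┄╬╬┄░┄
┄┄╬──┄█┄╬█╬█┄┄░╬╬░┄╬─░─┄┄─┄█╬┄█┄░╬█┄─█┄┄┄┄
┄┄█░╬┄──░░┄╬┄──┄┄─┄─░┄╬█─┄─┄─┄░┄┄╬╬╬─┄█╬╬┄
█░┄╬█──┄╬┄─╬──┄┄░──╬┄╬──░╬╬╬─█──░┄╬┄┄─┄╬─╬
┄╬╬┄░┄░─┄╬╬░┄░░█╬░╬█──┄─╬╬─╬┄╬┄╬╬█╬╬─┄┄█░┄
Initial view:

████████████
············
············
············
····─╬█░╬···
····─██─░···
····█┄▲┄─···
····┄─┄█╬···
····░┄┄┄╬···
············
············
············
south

············
············
············
····─╬█░╬···
····─██─░···
····█┄╬┄─···
····┄─▲█╬···
····░┄┄┄╬···
····┄───┄···
············
············
············

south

············
············
····─╬█░╬···
····─██─░···
····█┄╬┄─···
····┄─┄█╬···
····░┄▲┄╬···
····┄───┄···
····┄─┄┄┄···
············
············
············

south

············
····─╬█░╬···
····─██─░···
····█┄╬┄─···
····┄─┄█╬···
····░┄┄┄╬···
····┄─▲─┄···
····┄─┄┄┄···
····┄╬╬╬░···
············
············
············

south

····─╬█░╬···
····─██─░···
····█┄╬┄─···
····┄─┄█╬···
····░┄┄┄╬···
····┄───┄···
····┄─▲┄┄···
····┄╬╬╬░···
····┄░──╬···
············
············
············

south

····─██─░···
····█┄╬┄─···
····┄─┄█╬···
····░┄┄┄╬···
····┄───┄···
····┄─┄┄┄···
····┄╬▲╬░···
····┄░──╬···
····╬╬┄┄─···
············
············
············

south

····█┄╬┄─···
····┄─┄█╬···
····░┄┄┄╬···
····┄───┄···
····┄─┄┄┄···
····┄╬╬╬░···
····┄░▲─╬···
····╬╬┄┄─···
····┄┄█─░···
············
············
············

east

···█┄╬┄─····
···┄─┄█╬····
···░┄┄┄╬····
···┄───┄····
···┄─┄┄┄┄···
···┄╬╬╬░░···
···┄░─▲╬█···
···╬╬┄┄─░···
···┄┄█─░┄···
············
············
············

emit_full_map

─╬█░╬·
─██─░·
█┄╬┄─·
┄─┄█╬·
░┄┄┄╬·
┄───┄·
┄─┄┄┄┄
┄╬╬╬░░
┄░─▲╬█
╬╬┄┄─░
┄┄█─░┄

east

··█┄╬┄─·····
··┄─┄█╬·····
··░┄┄┄╬·····
··┄───┄·····
··┄─┄┄┄┄┄···
··┄╬╬╬░░█···
··┄░──▲█░···
··╬╬┄┄─░╬···
··┄┄█─░┄╬···
············
············
············

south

··┄─┄█╬·····
··░┄┄┄╬·····
··┄───┄·····
··┄─┄┄┄┄┄···
··┄╬╬╬░░█···
··┄░──╬█░···
··╬╬┄┄▲░╬···
··┄┄█─░┄╬···
····┄┄┄╬┄···
············
············
············

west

···┄─┄█╬····
···░┄┄┄╬····
···┄───┄····
···┄─┄┄┄┄┄··
···┄╬╬╬░░█··
···┄░──╬█░··
···╬╬┄▲─░╬··
···┄┄█─░┄╬··
····┄┄┄┄╬┄··
············
············
············

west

····┄─┄█╬···
····░┄┄┄╬···
····┄───┄···
····┄─┄┄┄┄┄·
····┄╬╬╬░░█·
····┄░──╬█░·
····╬╬▲┄─░╬·
····┄┄█─░┄╬·
····┄┄┄┄┄╬┄·
············
············
············

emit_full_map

─╬█░╬··
─██─░··
█┄╬┄─··
┄─┄█╬··
░┄┄┄╬··
┄───┄··
┄─┄┄┄┄┄
┄╬╬╬░░█
┄░──╬█░
╬╬▲┄─░╬
┄┄█─░┄╬
┄┄┄┄┄╬┄

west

·····┄─┄█╬··
·····░┄┄┄╬··
·····┄───┄··
·····┄─┄┄┄┄┄
····┄┄╬╬╬░░█
····┄┄░──╬█░
····┄╬▲┄┄─░╬
····┄┄┄█─░┄╬
····─┄┄┄┄┄╬┄
············
············
············

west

······┄─┄█╬·
······░┄┄┄╬·
······┄───┄·
······┄─┄┄┄┄
····┄┄┄╬╬╬░░
····░┄┄░──╬█
····█┄▲╬┄┄─░
····╬┄┄┄█─░┄
····╬─┄┄┄┄┄╬
············
············
············

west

·······┄─┄█╬
·······░┄┄┄╬
·······┄───┄
·······┄─┄┄┄
····╬┄┄┄╬╬╬░
····┄░┄┄░──╬
····┄█▲╬╬┄┄─
····─╬┄┄┄█─░
····┄╬─┄┄┄┄┄
············
············
············

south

·······░┄┄┄╬
·······┄───┄
·······┄─┄┄┄
····╬┄┄┄╬╬╬░
····┄░┄┄░──╬
····┄█┄╬╬┄┄─
····─╬▲┄┄█─░
····┄╬─┄┄┄┄┄
····────┄···
············
············
············

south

·······┄───┄
·······┄─┄┄┄
····╬┄┄┄╬╬╬░
····┄░┄┄░──╬
····┄█┄╬╬┄┄─
····─╬┄┄┄█─░
····┄╬▲┄┄┄┄┄
····────┄···
····█─┄┄┄···
············
············
············

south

·······┄─┄┄┄
····╬┄┄┄╬╬╬░
····┄░┄┄░──╬
····┄█┄╬╬┄┄─
····─╬┄┄┄█─░
····┄╬─┄┄┄┄┄
····──▲─┄···
····█─┄┄┄···
····░┄┄╬┄···
············
············
············

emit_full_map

···─╬█░╬··
···─██─░··
···█┄╬┄─··
···┄─┄█╬··
···░┄┄┄╬··
···┄───┄··
···┄─┄┄┄┄┄
╬┄┄┄╬╬╬░░█
┄░┄┄░──╬█░
┄█┄╬╬┄┄─░╬
─╬┄┄┄█─░┄╬
┄╬─┄┄┄┄┄╬┄
──▲─┄·····
█─┄┄┄·····
░┄┄╬┄·····

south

····╬┄┄┄╬╬╬░
····┄░┄┄░──╬
····┄█┄╬╬┄┄─
····─╬┄┄┄█─░
····┄╬─┄┄┄┄┄
····────┄···
····█─▲┄┄···
····░┄┄╬┄···
····╬┄╬╬┄···
············
············
············

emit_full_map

···─╬█░╬··
···─██─░··
···█┄╬┄─··
···┄─┄█╬··
···░┄┄┄╬··
···┄───┄··
···┄─┄┄┄┄┄
╬┄┄┄╬╬╬░░█
┄░┄┄░──╬█░
┄█┄╬╬┄┄─░╬
─╬┄┄┄█─░┄╬
┄╬─┄┄┄┄┄╬┄
────┄·····
█─▲┄┄·····
░┄┄╬┄·····
╬┄╬╬┄·····
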